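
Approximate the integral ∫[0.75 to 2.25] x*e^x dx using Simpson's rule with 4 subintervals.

f(x) = x*e^x
a = 0.75, b = 2.25, n = 4
h = (b - a)/n = 0.375000

Simpson's rule: (h/3)[f(x₀) + 4f(x₁) + 2f(x₂) + ... + f(xₙ)]

x_0 = 0.7500, f(x_0) = 1.587750, coefficient = 1
x_1 = 1.1250, f(x_1) = 3.465244, coefficient = 4
x_2 = 1.5000, f(x_2) = 6.722534, coefficient = 2
x_3 = 1.8750, f(x_3) = 12.226536, coefficient = 4
x_4 = 2.2500, f(x_4) = 21.347406, coefficient = 1

I ≈ (0.375000/3) × 99.147342 = 12.393418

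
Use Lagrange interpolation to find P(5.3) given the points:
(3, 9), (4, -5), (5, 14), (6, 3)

Lagrange interpolation formula:
P(x) = Σ yᵢ × Lᵢ(x)
where Lᵢ(x) = Π_{j≠i} (x - xⱼ)/(xᵢ - xⱼ)

L_0(5.3) = (5.3 - 4)/(3 - 4) × (5.3 - 5)/(3 - 5) × (5.3 - 6)/(3 - 6) = 0.045500
L_1(5.3) = (5.3 - 3)/(4 - 3) × (5.3 - 5)/(4 - 5) × (5.3 - 6)/(4 - 6) = -0.241500
L_2(5.3) = (5.3 - 3)/(5 - 3) × (5.3 - 4)/(5 - 4) × (5.3 - 6)/(5 - 6) = 1.046500
L_3(5.3) = (5.3 - 3)/(6 - 3) × (5.3 - 4)/(6 - 4) × (5.3 - 5)/(6 - 5) = 0.149500

P(5.3) = 9×L_0(5.3) + (-5)×L_1(5.3) + 14×L_2(5.3) + 3×L_3(5.3)
P(5.3) = 16.716500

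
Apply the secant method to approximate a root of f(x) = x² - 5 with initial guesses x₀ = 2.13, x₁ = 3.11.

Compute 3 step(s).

f(x) = x² - 5
x₀ = 2.13, x₁ = 3.11

Secant formula: x_{n+1} = x_n - f(x_n)(x_n - x_{n-1})/(f(x_n) - f(x_{n-1}))

Iteration 1:
  f(2.130000) = -0.463100
  f(3.110000) = 4.672100
  x_2 = 3.110000 - 4.672100×(3.110000 - 2.130000)/(4.672100 - (-0.463100))
       = 2.218378
Iteration 2:
  f(3.110000) = 4.672100
  f(2.218378) = -0.078800
  x_3 = 2.218378 - (-0.078800)×(2.218378 - 3.110000)/(-0.078800 - 4.672100)
       = 2.233167
Iteration 3:
  f(2.218378) = -0.078800
  f(2.233167) = -0.012967
  x_4 = 2.233167 - (-0.012967)×(2.233167 - 2.218378)/(-0.012967 - (-0.078800))
       = 2.236080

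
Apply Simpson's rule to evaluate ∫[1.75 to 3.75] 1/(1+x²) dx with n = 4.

f(x) = 1/(1+x²)
a = 1.75, b = 3.75, n = 4
h = (b - a)/n = 0.500000

Simpson's rule: (h/3)[f(x₀) + 4f(x₁) + 2f(x₂) + ... + f(xₙ)]

x_0 = 1.7500, f(x_0) = 0.246154, coefficient = 1
x_1 = 2.2500, f(x_1) = 0.164948, coefficient = 4
x_2 = 2.7500, f(x_2) = 0.116788, coefficient = 2
x_3 = 3.2500, f(x_3) = 0.086486, coefficient = 4
x_4 = 3.7500, f(x_4) = 0.066390, coefficient = 1

I ≈ (0.500000/3) × 1.551860 = 0.258643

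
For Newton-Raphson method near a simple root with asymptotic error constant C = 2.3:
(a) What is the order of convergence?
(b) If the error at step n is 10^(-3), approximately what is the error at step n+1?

(a) Newton-Raphson has quadratic (order 2) convergence near simple roots.
    This means |e_{n+1}| ≈ C|e_n|².

(b) With |e_n| = 10^(-3) and C = 2.3:
    |e_{n+1}| ≈ 2.3 × (10^(-3))² = 2.3 × 10^(-6)

(a) 2 (quadratic); (b) |e_{n+1}| ≈ 2.300e-06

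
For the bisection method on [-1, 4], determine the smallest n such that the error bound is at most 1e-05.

We need (b-a)/2^n ≤ 1e-05
(4 - (-1))/2^n ≤ 1e-05
5/2^n ≤ 1e-05
2^n ≥ 500000
n ≥ log₂(500000) = 18.93
n ≥ 19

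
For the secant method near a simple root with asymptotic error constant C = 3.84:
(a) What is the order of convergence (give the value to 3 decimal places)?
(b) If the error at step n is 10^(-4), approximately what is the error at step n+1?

(a) Secant method has superlinear convergence with order φ = (1+√5)/2 ≈ 1.618.
    This means |e_{n+1}| ≈ C|e_n|^1.618.

(b) With |e_n| = 10^(-4) and C = 3.84:
    |e_{n+1}| ≈ 3.84 × (10^(-4))^1.618 = 3.84 × 10^(-6.47)

(a) ≈ 1.618 (golden ratio); (b) |e_{n+1}| ≈ 1.295e-06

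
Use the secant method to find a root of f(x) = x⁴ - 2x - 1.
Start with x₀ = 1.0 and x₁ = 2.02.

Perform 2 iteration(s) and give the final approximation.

f(x) = x⁴ - 2x - 1
x₀ = 1.0, x₁ = 2.02

Secant formula: x_{n+1} = x_n - f(x_n)(x_n - x_{n-1})/(f(x_n) - f(x_{n-1}))

Iteration 1:
  f(1.000000) = -2.000000
  f(2.020000) = 11.609664
  x_2 = 2.020000 - 11.609664×(2.020000 - 1.000000)/(11.609664 - (-2.000000))
       = 1.149893
Iteration 2:
  f(2.020000) = 11.609664
  f(1.149893) = -1.551429
  x_3 = 1.149893 - (-1.551429)×(1.149893 - 2.020000)/(-1.551429 - 11.609664)
       = 1.252462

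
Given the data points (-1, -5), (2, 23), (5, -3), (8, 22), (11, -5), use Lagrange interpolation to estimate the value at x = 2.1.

Lagrange interpolation formula:
P(x) = Σ yᵢ × Lᵢ(x)
where Lᵢ(x) = Π_{j≠i} (x - xⱼ)/(xᵢ - xⱼ)

L_0(2.1) = (2.1 - 2)/(-1 - 2) × (2.1 - 5)/(-1 - 5) × (2.1 - 8)/(-1 - 8) × (2.1 - 11)/(-1 - 11) = -0.007833
L_1(2.1) = (2.1 - (-1))/(2 - (-1)) × (2.1 - 5)/(2 - 5) × (2.1 - 8)/(2 - 8) × (2.1 - 11)/(2 - 11) = 0.971327
L_2(2.1) = (2.1 - (-1))/(5 - (-1)) × (2.1 - 2)/(5 - 2) × (2.1 - 8)/(5 - 8) × (2.1 - 11)/(5 - 11) = 0.050241
L_3(2.1) = (2.1 - (-1))/(8 - (-1)) × (2.1 - 2)/(8 - 2) × (2.1 - 5)/(8 - 5) × (2.1 - 11)/(8 - 11) = -0.016463
L_4(2.1) = (2.1 - (-1))/(11 - (-1)) × (2.1 - 2)/(11 - 2) × (2.1 - 5)/(11 - 5) × (2.1 - 8)/(11 - 8) = 0.002728

P(2.1) = (-5)×L_0(2.1) + 23×L_1(2.1) + (-3)×L_2(2.1) + 22×L_3(2.1) + (-5)×L_4(2.1)
P(2.1) = 21.853131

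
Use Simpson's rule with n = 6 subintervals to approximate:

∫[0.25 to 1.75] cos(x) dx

f(x) = cos(x)
a = 0.25, b = 1.75, n = 6
h = (b - a)/n = 0.250000

Simpson's rule: (h/3)[f(x₀) + 4f(x₁) + 2f(x₂) + ... + f(xₙ)]

x_0 = 0.2500, f(x_0) = 0.968912, coefficient = 1
x_1 = 0.5000, f(x_1) = 0.877583, coefficient = 4
x_2 = 0.7500, f(x_2) = 0.731689, coefficient = 2
x_3 = 1.0000, f(x_3) = 0.540302, coefficient = 4
x_4 = 1.2500, f(x_4) = 0.315322, coefficient = 2
x_5 = 1.5000, f(x_5) = 0.070737, coefficient = 4
x_6 = 1.7500, f(x_6) = -0.178246, coefficient = 1

I ≈ (0.250000/3) × 8.839177 = 0.736598
Exact value: 0.736582
Error: 0.000016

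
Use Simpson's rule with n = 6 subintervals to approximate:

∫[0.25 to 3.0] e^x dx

f(x) = e^x
a = 0.25, b = 3.0, n = 6
h = (b - a)/n = 0.458333

Simpson's rule: (h/3)[f(x₀) + 4f(x₁) + 2f(x₂) + ... + f(xₙ)]

x_0 = 0.2500, f(x_0) = 1.284025, coefficient = 1
x_1 = 0.7083, f(x_1) = 2.030604, coefficient = 4
x_2 = 1.1667, f(x_2) = 3.211271, coefficient = 2
x_3 = 1.6250, f(x_3) = 5.078419, coefficient = 4
x_4 = 2.0833, f(x_4) = 8.031195, coefficient = 2
x_5 = 2.5417, f(x_5) = 12.700821, coefficient = 4
x_6 = 3.0000, f(x_6) = 20.085537, coefficient = 1

I ≈ (0.458333/3) × 123.093871 = 18.806008
Exact value: 18.801512
Error: 0.004497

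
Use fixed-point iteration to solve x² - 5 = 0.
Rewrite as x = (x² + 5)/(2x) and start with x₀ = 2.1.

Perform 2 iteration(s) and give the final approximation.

Equation: x² - 5 = 0
Fixed-point form: x = (x² + 5)/(2x)
x₀ = 2.1

x_1 = g(2.100000) = 2.240476
x_2 = g(2.240476) = 2.236072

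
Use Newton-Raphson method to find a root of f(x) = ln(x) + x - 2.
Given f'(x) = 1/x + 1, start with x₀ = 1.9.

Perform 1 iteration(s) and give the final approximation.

f(x) = ln(x) + x - 2
f'(x) = 1/x + 1
x₀ = 1.9

Newton-Raphson formula: x_{n+1} = x_n - f(x_n)/f'(x_n)

Iteration 1:
  f(1.900000) = 0.541854
  f'(1.900000) = 1.526316
  x_1 = 1.900000 - 0.541854/1.526316 = 1.544992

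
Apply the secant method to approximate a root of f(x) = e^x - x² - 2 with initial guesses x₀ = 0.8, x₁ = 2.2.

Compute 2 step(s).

f(x) = e^x - x² - 2
x₀ = 0.8, x₁ = 2.2

Secant formula: x_{n+1} = x_n - f(x_n)(x_n - x_{n-1})/(f(x_n) - f(x_{n-1}))

Iteration 1:
  f(0.800000) = -0.414459
  f(2.200000) = 2.185013
  x_2 = 2.200000 - 2.185013×(2.200000 - 0.800000)/(2.185013 - (-0.414459))
       = 1.023216
Iteration 2:
  f(2.200000) = 2.185013
  f(1.023216) = -0.264844
  x_3 = 1.023216 - (-0.264844)×(1.023216 - 2.200000)/(-0.264844 - 2.185013)
       = 1.150433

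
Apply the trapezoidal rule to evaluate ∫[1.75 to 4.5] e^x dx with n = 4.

f(x) = e^x
a = 1.75, b = 4.5, n = 4
h = (b - a)/n = 0.687500

Trapezoidal rule: (h/2)[f(x₀) + 2f(x₁) + 2f(x₂) + ... + f(xₙ)]

x_0 = 1.7500, f(x_0) = 5.754603, coefficient = 1
x_1 = 2.4375, f(x_1) = 11.444394, coefficient = 2
x_2 = 3.1250, f(x_2) = 22.759895, coefficient = 2
x_3 = 3.8125, f(x_3) = 45.263456, coefficient = 2
x_4 = 4.5000, f(x_4) = 90.017131, coefficient = 1

I ≈ (0.687500/2) × 254.707224 = 87.555608
Exact value: 84.262529
Error: 3.293080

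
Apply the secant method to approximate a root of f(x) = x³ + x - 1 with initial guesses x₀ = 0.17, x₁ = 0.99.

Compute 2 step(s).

f(x) = x³ + x - 1
x₀ = 0.17, x₁ = 0.99

Secant formula: x_{n+1} = x_n - f(x_n)(x_n - x_{n-1})/(f(x_n) - f(x_{n-1}))

Iteration 1:
  f(0.170000) = -0.825087
  f(0.990000) = 0.960299
  x_2 = 0.990000 - 0.960299×(0.990000 - 0.170000)/(0.960299 - (-0.825087))
       = 0.548950
Iteration 2:
  f(0.990000) = 0.960299
  f(0.548950) = -0.285627
  x_3 = 0.548950 - (-0.285627)×(0.548950 - 0.990000)/(-0.285627 - 0.960299)
       = 0.650060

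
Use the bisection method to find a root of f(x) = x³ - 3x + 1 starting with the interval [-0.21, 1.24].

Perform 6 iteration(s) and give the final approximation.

f(x) = x³ - 3x + 1
Initial interval: [-0.21, 1.24]

Iteration 1:
  c_1 = (-0.210000 + 1.240000)/2 = 0.515000
  f(c_1) = f(0.515000) = -0.408409
  f(a) × f(c) < 0, new interval: [-0.210000, 0.515000]
Iteration 2:
  c_2 = (-0.210000 + 0.515000)/2 = 0.152500
  f(c_2) = f(0.152500) = 0.546047
  f(a) × f(c) ≥ 0, new interval: [0.152500, 0.515000]
Iteration 3:
  c_3 = (0.152500 + 0.515000)/2 = 0.333750
  f(c_3) = f(0.333750) = 0.035926
  f(a) × f(c) ≥ 0, new interval: [0.333750, 0.515000]
Iteration 4:
  c_4 = (0.333750 + 0.515000)/2 = 0.424375
  f(c_4) = f(0.424375) = -0.196698
  f(a) × f(c) < 0, new interval: [0.333750, 0.424375]
Iteration 5:
  c_5 = (0.333750 + 0.424375)/2 = 0.379062
  f(c_5) = f(0.379062) = -0.082721
  f(a) × f(c) < 0, new interval: [0.333750, 0.379062]
Iteration 6:
  c_6 = (0.333750 + 0.379062)/2 = 0.356406
  f(c_6) = f(0.356406) = -0.023946
  f(a) × f(c) < 0, new interval: [0.333750, 0.356406]

After 6 iteration(s), the approximation is c_6 = 0.356406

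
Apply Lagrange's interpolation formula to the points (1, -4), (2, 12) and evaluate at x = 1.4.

Lagrange interpolation formula:
P(x) = Σ yᵢ × Lᵢ(x)
where Lᵢ(x) = Π_{j≠i} (x - xⱼ)/(xᵢ - xⱼ)

L_0(1.4) = (1.4 - 2)/(1 - 2) = 0.600000
L_1(1.4) = (1.4 - 1)/(2 - 1) = 0.400000

P(1.4) = (-4)×L_0(1.4) + 12×L_1(1.4)
P(1.4) = 2.400000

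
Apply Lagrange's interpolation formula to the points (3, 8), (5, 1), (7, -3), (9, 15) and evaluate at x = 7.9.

Lagrange interpolation formula:
P(x) = Σ yᵢ × Lᵢ(x)
where Lᵢ(x) = Π_{j≠i} (x - xⱼ)/(xᵢ - xⱼ)

L_0(7.9) = (7.9 - 5)/(3 - 5) × (7.9 - 7)/(3 - 7) × (7.9 - 9)/(3 - 9) = 0.059813
L_1(7.9) = (7.9 - 3)/(5 - 3) × (7.9 - 7)/(5 - 7) × (7.9 - 9)/(5 - 9) = -0.303188
L_2(7.9) = (7.9 - 3)/(7 - 3) × (7.9 - 5)/(7 - 5) × (7.9 - 9)/(7 - 9) = 0.976937
L_3(7.9) = (7.9 - 3)/(9 - 3) × (7.9 - 5)/(9 - 5) × (7.9 - 7)/(9 - 7) = 0.266438

P(7.9) = 8×L_0(7.9) + 1×L_1(7.9) + (-3)×L_2(7.9) + 15×L_3(7.9)
P(7.9) = 1.241063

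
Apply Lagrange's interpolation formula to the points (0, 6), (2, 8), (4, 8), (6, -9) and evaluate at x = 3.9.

Lagrange interpolation formula:
P(x) = Σ yᵢ × Lᵢ(x)
where Lᵢ(x) = Π_{j≠i} (x - xⱼ)/(xᵢ - xⱼ)

L_0(3.9) = (3.9 - 2)/(0 - 2) × (3.9 - 4)/(0 - 4) × (3.9 - 6)/(0 - 6) = -0.008313
L_1(3.9) = (3.9 - 0)/(2 - 0) × (3.9 - 4)/(2 - 4) × (3.9 - 6)/(2 - 6) = 0.051188
L_2(3.9) = (3.9 - 0)/(4 - 0) × (3.9 - 2)/(4 - 2) × (3.9 - 6)/(4 - 6) = 0.972562
L_3(3.9) = (3.9 - 0)/(6 - 0) × (3.9 - 2)/(6 - 2) × (3.9 - 4)/(6 - 4) = -0.015438

P(3.9) = 6×L_0(3.9) + 8×L_1(3.9) + 8×L_2(3.9) + (-9)×L_3(3.9)
P(3.9) = 8.279063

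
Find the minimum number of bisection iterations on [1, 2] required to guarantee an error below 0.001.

We need (b-a)/2^n ≤ 0.001
(2 - 1)/2^n ≤ 0.001
1/2^n ≤ 0.001
2^n ≥ 1000
n ≥ log₂(1000) = 9.97
n ≥ 10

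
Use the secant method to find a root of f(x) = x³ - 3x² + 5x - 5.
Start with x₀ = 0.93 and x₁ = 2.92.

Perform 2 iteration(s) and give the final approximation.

f(x) = x³ - 3x² + 5x - 5
x₀ = 0.93, x₁ = 2.92

Secant formula: x_{n+1} = x_n - f(x_n)(x_n - x_{n-1})/(f(x_n) - f(x_{n-1}))

Iteration 1:
  f(0.930000) = -2.140343
  f(2.920000) = 8.917888
  x_2 = 2.920000 - 8.917888×(2.920000 - 0.930000)/(8.917888 - (-2.140343))
       = 1.315169
Iteration 2:
  f(2.920000) = 8.917888
  f(1.315169) = -1.338357
  x_3 = 1.315169 - (-1.338357)×(1.315169 - 2.920000)/(-1.338357 - 8.917888)
       = 1.524586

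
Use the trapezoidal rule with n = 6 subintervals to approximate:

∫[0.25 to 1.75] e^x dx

f(x) = e^x
a = 0.25, b = 1.75, n = 6
h = (b - a)/n = 0.250000

Trapezoidal rule: (h/2)[f(x₀) + 2f(x₁) + 2f(x₂) + ... + f(xₙ)]

x_0 = 0.2500, f(x_0) = 1.284025, coefficient = 1
x_1 = 0.5000, f(x_1) = 1.648721, coefficient = 2
x_2 = 0.7500, f(x_2) = 2.117000, coefficient = 2
x_3 = 1.0000, f(x_3) = 2.718282, coefficient = 2
x_4 = 1.2500, f(x_4) = 3.490343, coefficient = 2
x_5 = 1.5000, f(x_5) = 4.481689, coefficient = 2
x_6 = 1.7500, f(x_6) = 5.754603, coefficient = 1

I ≈ (0.250000/2) × 35.950698 = 4.493837
Exact value: 4.470577
Error: 0.023260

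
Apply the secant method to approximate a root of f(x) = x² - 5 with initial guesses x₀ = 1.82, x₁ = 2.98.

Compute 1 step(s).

f(x) = x² - 5
x₀ = 1.82, x₁ = 2.98

Secant formula: x_{n+1} = x_n - f(x_n)(x_n - x_{n-1})/(f(x_n) - f(x_{n-1}))

Iteration 1:
  f(1.820000) = -1.687600
  f(2.980000) = 3.880400
  x_2 = 2.980000 - 3.880400×(2.980000 - 1.820000)/(3.880400 - (-1.687600))
       = 2.171583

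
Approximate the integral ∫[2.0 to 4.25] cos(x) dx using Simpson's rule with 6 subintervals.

f(x) = cos(x)
a = 2.0, b = 4.25, n = 6
h = (b - a)/n = 0.375000

Simpson's rule: (h/3)[f(x₀) + 4f(x₁) + 2f(x₂) + ... + f(xₙ)]

x_0 = 2.0000, f(x_0) = -0.416147, coefficient = 1
x_1 = 2.3750, f(x_1) = -0.720278, coefficient = 4
x_2 = 2.7500, f(x_2) = -0.924302, coefficient = 2
x_3 = 3.1250, f(x_3) = -0.999862, coefficient = 4
x_4 = 3.5000, f(x_4) = -0.936457, coefficient = 2
x_5 = 3.8750, f(x_5) = -0.742898, coefficient = 4
x_6 = 4.2500, f(x_6) = -0.446087, coefficient = 1

I ≈ (0.375000/3) × -14.435907 = -1.804488
Exact value: -1.804287
Error: 0.000202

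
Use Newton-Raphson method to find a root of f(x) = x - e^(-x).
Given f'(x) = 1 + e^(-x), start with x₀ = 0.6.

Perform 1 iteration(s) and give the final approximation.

f(x) = x - e^(-x)
f'(x) = 1 + e^(-x)
x₀ = 0.6

Newton-Raphson formula: x_{n+1} = x_n - f(x_n)/f'(x_n)

Iteration 1:
  f(0.600000) = 0.051188
  f'(0.600000) = 1.548812
  x_1 = 0.600000 - 0.051188/1.548812 = 0.566950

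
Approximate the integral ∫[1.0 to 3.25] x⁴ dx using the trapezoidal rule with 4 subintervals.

f(x) = x⁴
a = 1.0, b = 3.25, n = 4
h = (b - a)/n = 0.562500

Trapezoidal rule: (h/2)[f(x₀) + 2f(x₁) + 2f(x₂) + ... + f(xₙ)]

x_0 = 1.0000, f(x_0) = 1.000000, coefficient = 1
x_1 = 1.5625, f(x_1) = 5.960464, coefficient = 2
x_2 = 2.1250, f(x_2) = 20.390869, coefficient = 2
x_3 = 2.6875, f(x_3) = 52.166763, coefficient = 2
x_4 = 3.2500, f(x_4) = 111.566406, coefficient = 1

I ≈ (0.562500/2) × 269.602600 = 75.825731
Exact value: 72.318164
Error: 3.507567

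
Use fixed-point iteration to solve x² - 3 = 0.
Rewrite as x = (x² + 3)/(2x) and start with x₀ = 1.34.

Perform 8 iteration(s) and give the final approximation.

Equation: x² - 3 = 0
Fixed-point form: x = (x² + 3)/(2x)
x₀ = 1.34

x_1 = g(1.340000) = 1.789403
x_2 = g(1.789403) = 1.732970
x_3 = g(1.732970) = 1.732051
x_4 = g(1.732051) = 1.732051
x_5 = g(1.732051) = 1.732051
x_6 = g(1.732051) = 1.732051
x_7 = g(1.732051) = 1.732051
x_8 = g(1.732051) = 1.732051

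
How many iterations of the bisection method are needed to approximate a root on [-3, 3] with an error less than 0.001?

We need (b-a)/2^n ≤ 0.001
(3 - (-3))/2^n ≤ 0.001
6/2^n ≤ 0.001
2^n ≥ 6000
n ≥ log₂(6000) = 12.55
n ≥ 13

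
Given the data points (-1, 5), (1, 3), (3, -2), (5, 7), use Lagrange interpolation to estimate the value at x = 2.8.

Lagrange interpolation formula:
P(x) = Σ yᵢ × Lᵢ(x)
where Lᵢ(x) = Π_{j≠i} (x - xⱼ)/(xᵢ - xⱼ)

L_0(2.8) = (2.8 - 1)/(-1 - 1) × (2.8 - 3)/(-1 - 3) × (2.8 - 5)/(-1 - 5) = -0.016500
L_1(2.8) = (2.8 - (-1))/(1 - (-1)) × (2.8 - 3)/(1 - 3) × (2.8 - 5)/(1 - 5) = 0.104500
L_2(2.8) = (2.8 - (-1))/(3 - (-1)) × (2.8 - 1)/(3 - 1) × (2.8 - 5)/(3 - 5) = 0.940500
L_3(2.8) = (2.8 - (-1))/(5 - (-1)) × (2.8 - 1)/(5 - 1) × (2.8 - 3)/(5 - 3) = -0.028500

P(2.8) = 5×L_0(2.8) + 3×L_1(2.8) + (-2)×L_2(2.8) + 7×L_3(2.8)
P(2.8) = -1.849500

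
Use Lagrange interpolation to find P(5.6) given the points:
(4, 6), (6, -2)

Lagrange interpolation formula:
P(x) = Σ yᵢ × Lᵢ(x)
where Lᵢ(x) = Π_{j≠i} (x - xⱼ)/(xᵢ - xⱼ)

L_0(5.6) = (5.6 - 6)/(4 - 6) = 0.200000
L_1(5.6) = (5.6 - 4)/(6 - 4) = 0.800000

P(5.6) = 6×L_0(5.6) + (-2)×L_1(5.6)
P(5.6) = -0.400000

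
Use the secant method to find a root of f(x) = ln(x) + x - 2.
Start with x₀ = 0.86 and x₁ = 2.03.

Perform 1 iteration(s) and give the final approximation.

f(x) = ln(x) + x - 2
x₀ = 0.86, x₁ = 2.03

Secant formula: x_{n+1} = x_n - f(x_n)(x_n - x_{n-1})/(f(x_n) - f(x_{n-1}))

Iteration 1:
  f(0.860000) = -1.290823
  f(2.030000) = 0.738036
  x_2 = 2.030000 - 0.738036×(2.030000 - 0.860000)/(0.738036 - (-1.290823))
       = 1.604390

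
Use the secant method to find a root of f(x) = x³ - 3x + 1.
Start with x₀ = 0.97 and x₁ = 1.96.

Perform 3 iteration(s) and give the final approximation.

f(x) = x³ - 3x + 1
x₀ = 0.97, x₁ = 1.96

Secant formula: x_{n+1} = x_n - f(x_n)(x_n - x_{n-1})/(f(x_n) - f(x_{n-1}))

Iteration 1:
  f(0.970000) = -0.997327
  f(1.960000) = 2.649536
  x_2 = 1.960000 - 2.649536×(1.960000 - 0.970000)/(2.649536 - (-0.997327))
       = 1.240741
Iteration 2:
  f(1.960000) = 2.649536
  f(1.240741) = -0.812180
  x_3 = 1.240741 - (-0.812180)×(1.240741 - 1.960000)/(-0.812180 - 2.649536)
       = 1.409492
Iteration 3:
  f(1.240741) = -0.812180
  f(1.409492) = -0.428285
  x_4 = 1.409492 - (-0.428285)×(1.409492 - 1.240741)/(-0.428285 - (-0.812180))
       = 1.597756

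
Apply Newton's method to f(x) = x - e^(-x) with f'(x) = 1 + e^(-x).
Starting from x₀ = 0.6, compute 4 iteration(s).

f(x) = x - e^(-x)
f'(x) = 1 + e^(-x)
x₀ = 0.6

Newton-Raphson formula: x_{n+1} = x_n - f(x_n)/f'(x_n)

Iteration 1:
  f(0.600000) = 0.051188
  f'(0.600000) = 1.548812
  x_1 = 0.600000 - 0.051188/1.548812 = 0.566950
Iteration 2:
  f(0.566950) = -0.000303
  f'(0.566950) = 1.567253
  x_2 = 0.566950 - (-0.000303)/1.567253 = 0.567143
Iteration 3:
  f(0.567143) = 0.000000
  f'(0.567143) = 1.567143
  x_3 = 0.567143 - 0.000000/1.567143 = 0.567143
Iteration 4:
  f(0.567143) = 0.000000
  f'(0.567143) = 1.567143
  x_4 = 0.567143 - 0.000000/1.567143 = 0.567143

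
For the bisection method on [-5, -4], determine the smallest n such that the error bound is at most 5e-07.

We need (b-a)/2^n ≤ 5e-07
(-4 - (-5))/2^n ≤ 5e-07
1/2^n ≤ 5e-07
2^n ≥ 2000000
n ≥ log₂(2000000) = 20.93
n ≥ 21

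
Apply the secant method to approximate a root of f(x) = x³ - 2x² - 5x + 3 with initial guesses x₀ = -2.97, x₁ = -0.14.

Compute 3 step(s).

f(x) = x³ - 2x² - 5x + 3
x₀ = -2.97, x₁ = -0.14

Secant formula: x_{n+1} = x_n - f(x_n)(x_n - x_{n-1})/(f(x_n) - f(x_{n-1}))

Iteration 1:
  f(-2.970000) = -25.989873
  f(-0.140000) = 3.658056
  x_2 = -0.140000 - 3.658056×(-0.140000 - (-2.970000))/(3.658056 - (-25.989873))
       = -0.489174
Iteration 2:
  f(-0.140000) = 3.658056
  f(-0.489174) = 4.850234
  x_3 = -0.489174 - 4.850234×(-0.489174 - (-0.140000))/(4.850234 - 3.658056)
       = 0.931400
Iteration 3:
  f(-0.489174) = 4.850234
  f(0.931400) = -2.584020
  x_4 = 0.931400 - (-2.584020)×(0.931400 - (-0.489174))/(-2.584020 - 4.850234)
       = 0.437633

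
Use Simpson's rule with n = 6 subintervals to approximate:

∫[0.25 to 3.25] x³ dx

f(x) = x³
a = 0.25, b = 3.25, n = 6
h = (b - a)/n = 0.500000

Simpson's rule: (h/3)[f(x₀) + 4f(x₁) + 2f(x₂) + ... + f(xₙ)]

x_0 = 0.2500, f(x_0) = 0.015625, coefficient = 1
x_1 = 0.7500, f(x_1) = 0.421875, coefficient = 4
x_2 = 1.2500, f(x_2) = 1.953125, coefficient = 2
x_3 = 1.7500, f(x_3) = 5.359375, coefficient = 4
x_4 = 2.2500, f(x_4) = 11.390625, coefficient = 2
x_5 = 2.7500, f(x_5) = 20.796875, coefficient = 4
x_6 = 3.2500, f(x_6) = 34.328125, coefficient = 1

I ≈ (0.500000/3) × 167.343750 = 27.890625
Exact value: 27.890625
Error: 0.000000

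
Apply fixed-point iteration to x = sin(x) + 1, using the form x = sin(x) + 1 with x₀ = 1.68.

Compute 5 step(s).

Equation: x = sin(x) + 1
Fixed-point form: x = sin(x) + 1
x₀ = 1.68

x_1 = g(1.680000) = 1.994043
x_2 = g(1.994043) = 1.911760
x_3 = g(1.911760) = 1.942433
x_4 = g(1.942433) = 1.931734
x_5 = g(1.931734) = 1.935566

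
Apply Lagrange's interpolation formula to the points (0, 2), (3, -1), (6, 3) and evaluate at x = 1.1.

Lagrange interpolation formula:
P(x) = Σ yᵢ × Lᵢ(x)
where Lᵢ(x) = Π_{j≠i} (x - xⱼ)/(xᵢ - xⱼ)

L_0(1.1) = (1.1 - 3)/(0 - 3) × (1.1 - 6)/(0 - 6) = 0.517222
L_1(1.1) = (1.1 - 0)/(3 - 0) × (1.1 - 6)/(3 - 6) = 0.598889
L_2(1.1) = (1.1 - 0)/(6 - 0) × (1.1 - 3)/(6 - 3) = -0.116111

P(1.1) = 2×L_0(1.1) + (-1)×L_1(1.1) + 3×L_2(1.1)
P(1.1) = 0.087222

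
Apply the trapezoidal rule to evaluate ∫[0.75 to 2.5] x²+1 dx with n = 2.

f(x) = x²+1
a = 0.75, b = 2.5, n = 2
h = (b - a)/n = 0.875000

Trapezoidal rule: (h/2)[f(x₀) + 2f(x₁) + 2f(x₂) + ... + f(xₙ)]

x_0 = 0.7500, f(x_0) = 1.562500, coefficient = 1
x_1 = 1.6250, f(x_1) = 3.640625, coefficient = 2
x_2 = 2.5000, f(x_2) = 7.250000, coefficient = 1

I ≈ (0.875000/2) × 16.093750 = 7.041016
Exact value: 6.817708
Error: 0.223307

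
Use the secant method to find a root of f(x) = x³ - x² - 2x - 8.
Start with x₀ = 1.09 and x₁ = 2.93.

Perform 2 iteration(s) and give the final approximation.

f(x) = x³ - x² - 2x - 8
x₀ = 1.09, x₁ = 2.93

Secant formula: x_{n+1} = x_n - f(x_n)(x_n - x_{n-1})/(f(x_n) - f(x_{n-1}))

Iteration 1:
  f(1.090000) = -10.073071
  f(2.930000) = 2.708857
  x_2 = 2.930000 - 2.708857×(2.930000 - 1.090000)/(2.708857 - (-10.073071))
       = 2.540051
Iteration 2:
  f(2.930000) = 2.708857
  f(2.540051) = -3.143907
  x_3 = 2.540051 - (-3.143907)×(2.540051 - 2.930000)/(-3.143907 - 2.708857)
       = 2.749519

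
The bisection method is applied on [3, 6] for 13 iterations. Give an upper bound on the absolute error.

Bisection error bound: |error| ≤ (b-a)/2^n
|error| ≤ (6 - 3)/2^13 = 3/2^13
|error| ≤ 0.0003662109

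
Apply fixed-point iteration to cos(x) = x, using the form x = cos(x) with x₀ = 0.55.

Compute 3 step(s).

Equation: cos(x) = x
Fixed-point form: x = cos(x)
x₀ = 0.55

x_1 = g(0.550000) = 0.852525
x_2 = g(0.852525) = 0.658084
x_3 = g(0.658084) = 0.791165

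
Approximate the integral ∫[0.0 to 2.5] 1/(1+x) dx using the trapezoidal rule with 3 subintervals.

f(x) = 1/(1+x)
a = 0.0, b = 2.5, n = 3
h = (b - a)/n = 0.833333

Trapezoidal rule: (h/2)[f(x₀) + 2f(x₁) + 2f(x₂) + ... + f(xₙ)]

x_0 = 0.0000, f(x_0) = 1.000000, coefficient = 1
x_1 = 0.8333, f(x_1) = 0.545455, coefficient = 2
x_2 = 1.6667, f(x_2) = 0.375000, coefficient = 2
x_3 = 2.5000, f(x_3) = 0.285714, coefficient = 1

I ≈ (0.833333/2) × 3.126623 = 1.302760
Exact value: 1.252763
Error: 0.049997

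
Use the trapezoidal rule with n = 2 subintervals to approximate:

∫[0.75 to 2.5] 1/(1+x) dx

f(x) = 1/(1+x)
a = 0.75, b = 2.5, n = 2
h = (b - a)/n = 0.875000

Trapezoidal rule: (h/2)[f(x₀) + 2f(x₁) + 2f(x₂) + ... + f(xₙ)]

x_0 = 0.7500, f(x_0) = 0.571429, coefficient = 1
x_1 = 1.6250, f(x_1) = 0.380952, coefficient = 2
x_2 = 2.5000, f(x_2) = 0.285714, coefficient = 1

I ≈ (0.875000/2) × 1.619048 = 0.708333
Exact value: 0.693147
Error: 0.015186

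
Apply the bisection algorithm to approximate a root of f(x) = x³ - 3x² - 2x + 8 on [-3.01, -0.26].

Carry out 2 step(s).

f(x) = x³ - 3x² - 2x + 8
Initial interval: [-3.01, -0.26]

Iteration 1:
  c_1 = (-3.010000 + (-0.260000))/2 = -1.635000
  f(c_1) = f(-1.635000) = -1.120398
  f(a) × f(c) ≥ 0, new interval: [-1.635000, -0.260000]
Iteration 2:
  c_2 = (-1.635000 + (-0.260000))/2 = -0.947500
  f(c_2) = f(-0.947500) = 6.351107
  f(a) × f(c) < 0, new interval: [-1.635000, -0.947500]

After 2 iteration(s), the approximation is c_2 = -0.947500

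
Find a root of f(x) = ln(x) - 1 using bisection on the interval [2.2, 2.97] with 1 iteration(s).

f(x) = ln(x) - 1
Initial interval: [2.2, 2.97]

Iteration 1:
  c_1 = (2.200000 + 2.970000)/2 = 2.585000
  f(c_1) = f(2.585000) = -0.050274
  f(a) × f(c) ≥ 0, new interval: [2.585000, 2.970000]

After 1 iteration(s), the approximation is c_1 = 2.585000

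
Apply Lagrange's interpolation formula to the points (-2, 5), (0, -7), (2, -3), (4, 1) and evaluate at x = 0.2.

Lagrange interpolation formula:
P(x) = Σ yᵢ × Lᵢ(x)
where Lᵢ(x) = Π_{j≠i} (x - xⱼ)/(xᵢ - xⱼ)

L_0(0.2) = (0.2 - 0)/(-2 - 0) × (0.2 - 2)/(-2 - 2) × (0.2 - 4)/(-2 - 4) = -0.028500
L_1(0.2) = (0.2 - (-2))/(0 - (-2)) × (0.2 - 2)/(0 - 2) × (0.2 - 4)/(0 - 4) = 0.940500
L_2(0.2) = (0.2 - (-2))/(2 - (-2)) × (0.2 - 0)/(2 - 0) × (0.2 - 4)/(2 - 4) = 0.104500
L_3(0.2) = (0.2 - (-2))/(4 - (-2)) × (0.2 - 0)/(4 - 0) × (0.2 - 2)/(4 - 2) = -0.016500

P(0.2) = 5×L_0(0.2) + (-7)×L_1(0.2) + (-3)×L_2(0.2) + 1×L_3(0.2)
P(0.2) = -7.056000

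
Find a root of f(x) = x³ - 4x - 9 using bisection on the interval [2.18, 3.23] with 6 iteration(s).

f(x) = x³ - 4x - 9
Initial interval: [2.18, 3.23]

Iteration 1:
  c_1 = (2.180000 + 3.230000)/2 = 2.705000
  f(c_1) = f(2.705000) = -0.027447
  f(a) × f(c) ≥ 0, new interval: [2.705000, 3.230000]
Iteration 2:
  c_2 = (2.705000 + 3.230000)/2 = 2.967500
  f(c_2) = f(2.967500) = 5.261972
  f(a) × f(c) < 0, new interval: [2.705000, 2.967500]
Iteration 3:
  c_3 = (2.705000 + 2.967500)/2 = 2.836250
  f(c_3) = f(2.836250) = 2.470686
  f(a) × f(c) < 0, new interval: [2.705000, 2.836250]
Iteration 4:
  c_4 = (2.705000 + 2.836250)/2 = 2.770625
  f(c_4) = f(2.770625) = 1.185823
  f(a) × f(c) < 0, new interval: [2.705000, 2.770625]
Iteration 5:
  c_5 = (2.705000 + 2.770625)/2 = 2.737812
  f(c_5) = f(2.737812) = 0.570345
  f(a) × f(c) < 0, new interval: [2.705000, 2.737812]
Iteration 6:
  c_6 = (2.705000 + 2.737812)/2 = 2.721406
  f(c_6) = f(2.721406) = 0.269251
  f(a) × f(c) < 0, new interval: [2.705000, 2.721406]

After 6 iteration(s), the approximation is c_6 = 2.721406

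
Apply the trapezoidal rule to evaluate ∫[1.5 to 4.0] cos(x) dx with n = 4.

f(x) = cos(x)
a = 1.5, b = 4.0, n = 4
h = (b - a)/n = 0.625000

Trapezoidal rule: (h/2)[f(x₀) + 2f(x₁) + 2f(x₂) + ... + f(xₙ)]

x_0 = 1.5000, f(x_0) = 0.070737, coefficient = 1
x_1 = 2.1250, f(x_1) = -0.526266, coefficient = 2
x_2 = 2.7500, f(x_2) = -0.924302, coefficient = 2
x_3 = 3.3750, f(x_3) = -0.972884, coefficient = 2
x_4 = 4.0000, f(x_4) = -0.653644, coefficient = 1

I ≈ (0.625000/2) × -5.429812 = -1.696816
Exact value: -1.754297
Error: 0.057481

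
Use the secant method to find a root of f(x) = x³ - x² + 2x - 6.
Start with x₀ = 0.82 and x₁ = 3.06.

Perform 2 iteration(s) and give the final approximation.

f(x) = x³ - x² + 2x - 6
x₀ = 0.82, x₁ = 3.06

Secant formula: x_{n+1} = x_n - f(x_n)(x_n - x_{n-1})/(f(x_n) - f(x_{n-1}))

Iteration 1:
  f(0.820000) = -4.481032
  f(3.060000) = 19.409016
  x_2 = 3.060000 - 19.409016×(3.060000 - 0.820000)/(19.409016 - (-4.481032))
       = 1.240155
Iteration 2:
  f(3.060000) = 19.409016
  f(1.240155) = -3.150337
  x_3 = 1.240155 - (-3.150337)×(1.240155 - 3.060000)/(-3.150337 - 19.409016)
       = 1.494290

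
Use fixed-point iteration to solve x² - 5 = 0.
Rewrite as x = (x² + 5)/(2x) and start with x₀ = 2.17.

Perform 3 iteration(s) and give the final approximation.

Equation: x² - 5 = 0
Fixed-point form: x = (x² + 5)/(2x)
x₀ = 2.17

x_1 = g(2.170000) = 2.237074
x_2 = g(2.237074) = 2.236068
x_3 = g(2.236068) = 2.236068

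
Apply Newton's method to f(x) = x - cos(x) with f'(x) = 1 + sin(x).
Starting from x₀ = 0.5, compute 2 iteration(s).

f(x) = x - cos(x)
f'(x) = 1 + sin(x)
x₀ = 0.5

Newton-Raphson formula: x_{n+1} = x_n - f(x_n)/f'(x_n)

Iteration 1:
  f(0.500000) = -0.377583
  f'(0.500000) = 1.479426
  x_1 = 0.500000 - (-0.377583)/1.479426 = 0.755222
Iteration 2:
  f(0.755222) = 0.027103
  f'(0.755222) = 1.685451
  x_2 = 0.755222 - 0.027103/1.685451 = 0.739142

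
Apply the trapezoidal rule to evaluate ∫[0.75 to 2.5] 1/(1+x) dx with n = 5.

f(x) = 1/(1+x)
a = 0.75, b = 2.5, n = 5
h = (b - a)/n = 0.350000

Trapezoidal rule: (h/2)[f(x₀) + 2f(x₁) + 2f(x₂) + ... + f(xₙ)]

x_0 = 0.7500, f(x_0) = 0.571429, coefficient = 1
x_1 = 1.1000, f(x_1) = 0.476190, coefficient = 2
x_2 = 1.4500, f(x_2) = 0.408163, coefficient = 2
x_3 = 1.8000, f(x_3) = 0.357143, coefficient = 2
x_4 = 2.1500, f(x_4) = 0.317460, coefficient = 2
x_5 = 2.5000, f(x_5) = 0.285714, coefficient = 1

I ≈ (0.350000/2) × 3.975057 = 0.695635
Exact value: 0.693147
Error: 0.002488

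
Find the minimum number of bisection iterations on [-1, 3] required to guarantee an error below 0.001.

We need (b-a)/2^n ≤ 0.001
(3 - (-1))/2^n ≤ 0.001
4/2^n ≤ 0.001
2^n ≥ 4000
n ≥ log₂(4000) = 11.97
n ≥ 12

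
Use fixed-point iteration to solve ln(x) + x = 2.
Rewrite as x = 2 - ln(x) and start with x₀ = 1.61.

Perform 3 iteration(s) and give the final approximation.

Equation: ln(x) + x = 2
Fixed-point form: x = 2 - ln(x)
x₀ = 1.61

x_1 = g(1.610000) = 1.523766
x_2 = g(1.523766) = 1.578815
x_3 = g(1.578815) = 1.543325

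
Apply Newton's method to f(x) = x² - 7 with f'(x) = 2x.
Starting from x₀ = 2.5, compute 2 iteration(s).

f(x) = x² - 7
f'(x) = 2x
x₀ = 2.5

Newton-Raphson formula: x_{n+1} = x_n - f(x_n)/f'(x_n)

Iteration 1:
  f(2.500000) = -0.750000
  f'(2.500000) = 5.000000
  x_1 = 2.500000 - (-0.750000)/5.000000 = 2.650000
Iteration 2:
  f(2.650000) = 0.022500
  f'(2.650000) = 5.300000
  x_2 = 2.650000 - 0.022500/5.300000 = 2.645755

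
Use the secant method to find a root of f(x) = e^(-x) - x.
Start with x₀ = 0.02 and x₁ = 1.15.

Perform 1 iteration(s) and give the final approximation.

f(x) = e^(-x) - x
x₀ = 0.02, x₁ = 1.15

Secant formula: x_{n+1} = x_n - f(x_n)(x_n - x_{n-1})/(f(x_n) - f(x_{n-1}))

Iteration 1:
  f(0.020000) = 0.960199
  f(1.150000) = -0.833363
  x_2 = 1.150000 - (-0.833363)×(1.150000 - 0.020000)/(-0.833363 - 0.960199)
       = 0.624955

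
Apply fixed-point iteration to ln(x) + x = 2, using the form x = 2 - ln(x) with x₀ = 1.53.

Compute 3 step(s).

Equation: ln(x) + x = 2
Fixed-point form: x = 2 - ln(x)
x₀ = 1.53

x_1 = g(1.530000) = 1.574732
x_2 = g(1.574732) = 1.545915
x_3 = g(1.545915) = 1.564384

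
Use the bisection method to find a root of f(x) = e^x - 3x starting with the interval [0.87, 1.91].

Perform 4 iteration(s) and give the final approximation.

f(x) = e^x - 3x
Initial interval: [0.87, 1.91]

Iteration 1:
  c_1 = (0.870000 + 1.910000)/2 = 1.390000
  f(c_1) = f(1.390000) = -0.155150
  f(a) × f(c) ≥ 0, new interval: [1.390000, 1.910000]
Iteration 2:
  c_2 = (1.390000 + 1.910000)/2 = 1.650000
  f(c_2) = f(1.650000) = 0.256980
  f(a) × f(c) < 0, new interval: [1.390000, 1.650000]
Iteration 3:
  c_3 = (1.390000 + 1.650000)/2 = 1.520000
  f(c_3) = f(1.520000) = 0.012225
  f(a) × f(c) < 0, new interval: [1.390000, 1.520000]
Iteration 4:
  c_4 = (1.390000 + 1.520000)/2 = 1.455000
  f(c_4) = f(1.455000) = -0.080517
  f(a) × f(c) ≥ 0, new interval: [1.455000, 1.520000]

After 4 iteration(s), the approximation is c_4 = 1.455000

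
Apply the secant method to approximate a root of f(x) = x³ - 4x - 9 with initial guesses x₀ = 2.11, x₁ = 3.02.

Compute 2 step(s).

f(x) = x³ - 4x - 9
x₀ = 2.11, x₁ = 3.02

Secant formula: x_{n+1} = x_n - f(x_n)(x_n - x_{n-1})/(f(x_n) - f(x_{n-1}))

Iteration 1:
  f(2.110000) = -8.046069
  f(3.020000) = 6.463608
  x_2 = 3.020000 - 6.463608×(3.020000 - 2.110000)/(6.463608 - (-8.046069))
       = 2.614623
Iteration 2:
  f(3.020000) = 6.463608
  f(2.614623) = -1.584260
  x_3 = 2.614623 - (-1.584260)×(2.614623 - 3.020000)/(-1.584260 - 6.463608)
       = 2.694424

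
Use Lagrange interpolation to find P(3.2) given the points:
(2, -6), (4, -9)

Lagrange interpolation formula:
P(x) = Σ yᵢ × Lᵢ(x)
where Lᵢ(x) = Π_{j≠i} (x - xⱼ)/(xᵢ - xⱼ)

L_0(3.2) = (3.2 - 4)/(2 - 4) = 0.400000
L_1(3.2) = (3.2 - 2)/(4 - 2) = 0.600000

P(3.2) = (-6)×L_0(3.2) + (-9)×L_1(3.2)
P(3.2) = -7.800000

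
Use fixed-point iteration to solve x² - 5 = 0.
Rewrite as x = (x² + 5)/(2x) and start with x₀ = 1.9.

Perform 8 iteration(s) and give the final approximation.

Equation: x² - 5 = 0
Fixed-point form: x = (x² + 5)/(2x)
x₀ = 1.9

x_1 = g(1.900000) = 2.265789
x_2 = g(2.265789) = 2.236263
x_3 = g(2.236263) = 2.236068
x_4 = g(2.236068) = 2.236068
x_5 = g(2.236068) = 2.236068
x_6 = g(2.236068) = 2.236068
x_7 = g(2.236068) = 2.236068
x_8 = g(2.236068) = 2.236068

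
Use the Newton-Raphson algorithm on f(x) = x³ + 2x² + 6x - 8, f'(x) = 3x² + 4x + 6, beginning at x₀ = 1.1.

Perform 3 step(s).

f(x) = x³ + 2x² + 6x - 8
f'(x) = 3x² + 4x + 6
x₀ = 1.1

Newton-Raphson formula: x_{n+1} = x_n - f(x_n)/f'(x_n)

Iteration 1:
  f(1.100000) = 2.351000
  f'(1.100000) = 14.030000
  x_1 = 1.100000 - 2.351000/14.030000 = 0.932431
Iteration 2:
  f(0.932431) = 0.144116
  f'(0.932431) = 12.338002
  x_2 = 0.932431 - 0.144116/12.338002 = 0.920750
Iteration 3:
  f(0.920750) = 0.000653
  f'(0.920750) = 12.226340
  x_3 = 0.920750 - 0.000653/12.226340 = 0.920696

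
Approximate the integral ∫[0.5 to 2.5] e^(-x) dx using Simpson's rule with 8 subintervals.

f(x) = e^(-x)
a = 0.5, b = 2.5, n = 8
h = (b - a)/n = 0.250000

Simpson's rule: (h/3)[f(x₀) + 4f(x₁) + 2f(x₂) + ... + f(xₙ)]

x_0 = 0.5000, f(x_0) = 0.606531, coefficient = 1
x_1 = 0.7500, f(x_1) = 0.472367, coefficient = 4
x_2 = 1.0000, f(x_2) = 0.367879, coefficient = 2
x_3 = 1.2500, f(x_3) = 0.286505, coefficient = 4
x_4 = 1.5000, f(x_4) = 0.223130, coefficient = 2
x_5 = 1.7500, f(x_5) = 0.173774, coefficient = 4
x_6 = 2.0000, f(x_6) = 0.135335, coefficient = 2
x_7 = 2.2500, f(x_7) = 0.105399, coefficient = 4
x_8 = 2.5000, f(x_8) = 0.082085, coefficient = 1

I ≈ (0.250000/3) × 6.293483 = 0.524457
Exact value: 0.524446
Error: 0.000011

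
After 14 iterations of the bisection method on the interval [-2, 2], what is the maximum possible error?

Bisection error bound: |error| ≤ (b-a)/2^n
|error| ≤ (2 - (-2))/2^14 = 4/2^14
|error| ≤ 0.0002441406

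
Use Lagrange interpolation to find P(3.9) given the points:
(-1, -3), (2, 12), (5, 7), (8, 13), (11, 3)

Lagrange interpolation formula:
P(x) = Σ yᵢ × Lᵢ(x)
where Lᵢ(x) = Π_{j≠i} (x - xⱼ)/(xᵢ - xⱼ)

L_0(3.9) = (3.9 - 2)/(-1 - 2) × (3.9 - 5)/(-1 - 5) × (3.9 - 8)/(-1 - 8) × (3.9 - 11)/(-1 - 11) = -0.031296
L_1(3.9) = (3.9 - (-1))/(2 - (-1)) × (3.9 - 5)/(2 - 5) × (3.9 - 8)/(2 - 8) × (3.9 - 11)/(2 - 11) = 0.322845
L_2(3.9) = (3.9 - (-1))/(5 - (-1)) × (3.9 - 2)/(5 - 2) × (3.9 - 8)/(5 - 8) × (3.9 - 11)/(5 - 11) = 0.836463
L_3(3.9) = (3.9 - (-1))/(8 - (-1)) × (3.9 - 2)/(8 - 2) × (3.9 - 5)/(8 - 5) × (3.9 - 11)/(8 - 11) = -0.149611
L_4(3.9) = (3.9 - (-1))/(11 - (-1)) × (3.9 - 2)/(11 - 2) × (3.9 - 5)/(11 - 5) × (3.9 - 8)/(11 - 8) = 0.021599

P(3.9) = (-3)×L_0(3.9) + 12×L_1(3.9) + 7×L_2(3.9) + 13×L_3(3.9) + 3×L_4(3.9)
P(3.9) = 7.943127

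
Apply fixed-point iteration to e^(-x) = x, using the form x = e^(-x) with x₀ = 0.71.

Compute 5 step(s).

Equation: e^(-x) = x
Fixed-point form: x = e^(-x)
x₀ = 0.71

x_1 = g(0.710000) = 0.491644
x_2 = g(0.491644) = 0.611620
x_3 = g(0.611620) = 0.542471
x_4 = g(0.542471) = 0.581310
x_5 = g(0.581310) = 0.559165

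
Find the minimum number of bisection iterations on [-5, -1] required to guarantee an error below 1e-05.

We need (b-a)/2^n ≤ 1e-05
(-1 - (-5))/2^n ≤ 1e-05
4/2^n ≤ 1e-05
2^n ≥ 400000
n ≥ log₂(400000) = 18.61
n ≥ 19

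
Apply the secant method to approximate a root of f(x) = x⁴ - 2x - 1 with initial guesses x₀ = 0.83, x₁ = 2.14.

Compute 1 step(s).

f(x) = x⁴ - 2x - 1
x₀ = 0.83, x₁ = 2.14

Secant formula: x_{n+1} = x_n - f(x_n)(x_n - x_{n-1})/(f(x_n) - f(x_{n-1}))

Iteration 1:
  f(0.830000) = -2.185417
  f(2.140000) = 15.692736
  x_2 = 2.140000 - 15.692736×(2.140000 - 0.830000)/(15.692736 - (-2.185417))
       = 0.990134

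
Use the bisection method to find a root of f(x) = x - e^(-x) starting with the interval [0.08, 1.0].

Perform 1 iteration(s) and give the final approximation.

f(x) = x - e^(-x)
Initial interval: [0.08, 1.0]

Iteration 1:
  c_1 = (0.080000 + 1.000000)/2 = 0.540000
  f(c_1) = f(0.540000) = -0.042748
  f(a) × f(c) ≥ 0, new interval: [0.540000, 1.000000]

After 1 iteration(s), the approximation is c_1 = 0.540000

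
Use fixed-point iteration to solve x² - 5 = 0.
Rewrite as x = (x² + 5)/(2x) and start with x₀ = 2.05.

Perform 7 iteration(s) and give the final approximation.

Equation: x² - 5 = 0
Fixed-point form: x = (x² + 5)/(2x)
x₀ = 2.05

x_1 = g(2.050000) = 2.244512
x_2 = g(2.244512) = 2.236084
x_3 = g(2.236084) = 2.236068
x_4 = g(2.236068) = 2.236068
x_5 = g(2.236068) = 2.236068
x_6 = g(2.236068) = 2.236068
x_7 = g(2.236068) = 2.236068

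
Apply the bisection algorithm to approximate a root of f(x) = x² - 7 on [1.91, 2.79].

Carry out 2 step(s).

f(x) = x² - 7
Initial interval: [1.91, 2.79]

Iteration 1:
  c_1 = (1.910000 + 2.790000)/2 = 2.350000
  f(c_1) = f(2.350000) = -1.477500
  f(a) × f(c) ≥ 0, new interval: [2.350000, 2.790000]
Iteration 2:
  c_2 = (2.350000 + 2.790000)/2 = 2.570000
  f(c_2) = f(2.570000) = -0.395100
  f(a) × f(c) ≥ 0, new interval: [2.570000, 2.790000]

After 2 iteration(s), the approximation is c_2 = 2.570000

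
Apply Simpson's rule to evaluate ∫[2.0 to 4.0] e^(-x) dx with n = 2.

f(x) = e^(-x)
a = 2.0, b = 4.0, n = 2
h = (b - a)/n = 1.000000

Simpson's rule: (h/3)[f(x₀) + 4f(x₁) + 2f(x₂) + ... + f(xₙ)]

x_0 = 2.0000, f(x_0) = 0.135335, coefficient = 1
x_1 = 3.0000, f(x_1) = 0.049787, coefficient = 4
x_2 = 4.0000, f(x_2) = 0.018316, coefficient = 1

I ≈ (1.000000/3) × 0.352799 = 0.117600
Exact value: 0.117020
Error: 0.000580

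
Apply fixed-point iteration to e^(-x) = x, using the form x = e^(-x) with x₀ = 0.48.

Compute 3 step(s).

Equation: e^(-x) = x
Fixed-point form: x = e^(-x)
x₀ = 0.48

x_1 = g(0.480000) = 0.618783
x_2 = g(0.618783) = 0.538599
x_3 = g(0.538599) = 0.583565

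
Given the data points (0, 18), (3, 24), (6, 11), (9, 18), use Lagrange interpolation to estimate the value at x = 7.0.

Lagrange interpolation formula:
P(x) = Σ yᵢ × Lᵢ(x)
where Lᵢ(x) = Π_{j≠i} (x - xⱼ)/(xᵢ - xⱼ)

L_0(7.0) = (7.0 - 3)/(0 - 3) × (7.0 - 6)/(0 - 6) × (7.0 - 9)/(0 - 9) = 0.049383
L_1(7.0) = (7.0 - 0)/(3 - 0) × (7.0 - 6)/(3 - 6) × (7.0 - 9)/(3 - 9) = -0.259259
L_2(7.0) = (7.0 - 0)/(6 - 0) × (7.0 - 3)/(6 - 3) × (7.0 - 9)/(6 - 9) = 1.037037
L_3(7.0) = (7.0 - 0)/(9 - 0) × (7.0 - 3)/(9 - 3) × (7.0 - 6)/(9 - 6) = 0.172840

P(7.0) = 18×L_0(7.0) + 24×L_1(7.0) + 11×L_2(7.0) + 18×L_3(7.0)
P(7.0) = 9.185185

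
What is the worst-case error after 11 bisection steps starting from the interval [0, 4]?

Bisection error bound: |error| ≤ (b-a)/2^n
|error| ≤ (4 - 0)/2^11 = 4/2^11
|error| ≤ 0.0019531250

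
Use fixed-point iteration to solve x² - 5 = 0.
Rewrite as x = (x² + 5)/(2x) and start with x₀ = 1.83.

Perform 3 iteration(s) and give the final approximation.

Equation: x² - 5 = 0
Fixed-point form: x = (x² + 5)/(2x)
x₀ = 1.83

x_1 = g(1.830000) = 2.281120
x_2 = g(2.281120) = 2.236513
x_3 = g(2.236513) = 2.236068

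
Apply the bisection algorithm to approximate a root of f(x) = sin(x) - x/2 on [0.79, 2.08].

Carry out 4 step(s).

f(x) = sin(x) - x/2
Initial interval: [0.79, 2.08]

Iteration 1:
  c_1 = (0.790000 + 2.080000)/2 = 1.435000
  f(c_1) = f(1.435000) = 0.273294
  f(a) × f(c) ≥ 0, new interval: [1.435000, 2.080000]
Iteration 2:
  c_2 = (1.435000 + 2.080000)/2 = 1.757500
  f(c_2) = f(1.757500) = 0.103871
  f(a) × f(c) ≥ 0, new interval: [1.757500, 2.080000]
Iteration 3:
  c_3 = (1.757500 + 2.080000)/2 = 1.918750
  f(c_3) = f(1.918750) = -0.019303
  f(a) × f(c) < 0, new interval: [1.757500, 1.918750]
Iteration 4:
  c_4 = (1.757500 + 1.918750)/2 = 1.838125
  f(c_4) = f(1.838125) = 0.045417
  f(a) × f(c) ≥ 0, new interval: [1.838125, 1.918750]

After 4 iteration(s), the approximation is c_4 = 1.838125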